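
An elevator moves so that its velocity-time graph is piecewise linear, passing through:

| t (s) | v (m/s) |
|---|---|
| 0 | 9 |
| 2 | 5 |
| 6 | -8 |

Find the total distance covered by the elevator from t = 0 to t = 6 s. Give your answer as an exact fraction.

Total distance travelled is ∫|v| dt — sum the magnitudes of each area piece.
0–2 s: |½(9 + 5)(2)| = 14 m
2–6 s: v = 0 at t = 46/13 s; triangle areas 50/13 + 128/13 = 178/13 m
Total distance = 360/13 m

360/13 m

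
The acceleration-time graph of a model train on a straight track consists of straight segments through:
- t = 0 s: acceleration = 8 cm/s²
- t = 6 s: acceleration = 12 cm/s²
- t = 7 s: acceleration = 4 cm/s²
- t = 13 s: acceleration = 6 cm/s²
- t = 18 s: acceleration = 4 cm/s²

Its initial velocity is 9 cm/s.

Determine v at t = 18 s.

Δv equals the area under the a-t graph; then v = v₀ + Δv.
0–6 s: ½(8 + 12)(6) = 60 cm/s
6–7 s: ½(12 + 4)(1) = 8 cm/s
7–13 s: ½(4 + 6)(6) = 30 cm/s
13–18 s: ½(6 + 4)(5) = 25 cm/s
Δv = 123 cm/s, so v(18) = 9 + (123) = 132 cm/s.

132 cm/s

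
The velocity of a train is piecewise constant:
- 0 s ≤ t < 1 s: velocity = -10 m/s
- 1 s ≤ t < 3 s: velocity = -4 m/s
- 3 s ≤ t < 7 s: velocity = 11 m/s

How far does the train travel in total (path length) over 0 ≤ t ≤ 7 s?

62 m

Distance (not displacement) is the total path length: add the absolute areas under v-t.
0–1 s: |-10| × 1 = 10 m
1–3 s: |-4| × 2 = 8 m
3–7 s: |11| × 4 = 44 m
Total distance = 62 m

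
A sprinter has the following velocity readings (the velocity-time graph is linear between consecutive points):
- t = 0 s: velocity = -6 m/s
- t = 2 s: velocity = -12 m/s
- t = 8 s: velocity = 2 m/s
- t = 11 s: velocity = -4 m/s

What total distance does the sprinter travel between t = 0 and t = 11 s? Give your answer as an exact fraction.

Distance (not displacement) is the total path length: add the absolute areas under v-t.
0–2 s: |½(-6 + -12)(2)| = 18 m
2–8 s: v = 0 at t = 50/7 s; triangle areas 216/7 + 6/7 = 222/7 m
8–11 s: v = 0 at t = 9 s; triangle areas 1 + 4 = 5 m
Total distance = 383/7 m

383/7 m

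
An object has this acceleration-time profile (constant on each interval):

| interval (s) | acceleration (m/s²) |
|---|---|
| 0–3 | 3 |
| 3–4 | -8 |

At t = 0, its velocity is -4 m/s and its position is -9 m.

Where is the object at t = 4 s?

On each constant-a segment, Δv = aΔt and Δx = v₀Δt + ½aΔt²; chain segment to segment.
0–3 s: v starts -4 m/s; Δx = -4·3 + ½·3·3² = 1.5 m; v ends 5 m/s.
3–4 s: v starts 5 m/s; Δx = 5·1 + ½·-8·1² = 1 m; v ends -3 m/s.
x(4) = -9 + Σ Δx = -6.5 m.

-6.5 m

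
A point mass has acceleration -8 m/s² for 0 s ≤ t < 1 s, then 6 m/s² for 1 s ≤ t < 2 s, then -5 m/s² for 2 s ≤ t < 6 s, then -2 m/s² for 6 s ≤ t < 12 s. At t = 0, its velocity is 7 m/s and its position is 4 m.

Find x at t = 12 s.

-137 m

On each constant-a segment, Δv = aΔt and Δx = v₀Δt + ½aΔt²; chain segment to segment.
0–1 s: v starts 7 m/s; Δx = 7·1 + ½·-8·1² = 3 m; v ends -1 m/s.
1–2 s: v starts -1 m/s; Δx = -1·1 + ½·6·1² = 2 m; v ends 5 m/s.
2–6 s: v starts 5 m/s; Δx = 5·4 + ½·-5·4² = -20 m; v ends -15 m/s.
6–12 s: v starts -15 m/s; Δx = -15·6 + ½·-2·6² = -126 m; v ends -27 m/s.
x(12) = 4 + Σ Δx = -137 m.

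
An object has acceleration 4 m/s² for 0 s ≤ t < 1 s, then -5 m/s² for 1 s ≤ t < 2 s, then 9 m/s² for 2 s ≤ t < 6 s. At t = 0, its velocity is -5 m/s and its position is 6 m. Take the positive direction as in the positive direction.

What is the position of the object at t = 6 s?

On each constant-a segment, Δv = aΔt and Δx = v₀Δt + ½aΔt²; chain segment to segment.
0–1 s: v starts -5 m/s; Δx = -5·1 + ½·4·1² = -3 m; v ends -1 m/s.
1–2 s: v starts -1 m/s; Δx = -1·1 + ½·-5·1² = -3.5 m; v ends -6 m/s.
2–6 s: v starts -6 m/s; Δx = -6·4 + ½·9·4² = 48 m; v ends 30 m/s.
x(6) = 6 + Σ Δx = 47.5 m.

47.5 m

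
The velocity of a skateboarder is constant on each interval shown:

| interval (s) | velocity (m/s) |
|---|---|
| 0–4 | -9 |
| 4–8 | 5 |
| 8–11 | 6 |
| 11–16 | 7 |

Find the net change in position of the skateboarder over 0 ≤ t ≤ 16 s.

Net displacement equals the area under the velocity-time graph (areas below the axis count negative).
0–4 s: -9 × 4 = -36 m
4–8 s: 5 × 4 = 20 m
8–11 s: 6 × 3 = 18 m
11–16 s: 7 × 5 = 35 m
Net displacement = 37 m

37 m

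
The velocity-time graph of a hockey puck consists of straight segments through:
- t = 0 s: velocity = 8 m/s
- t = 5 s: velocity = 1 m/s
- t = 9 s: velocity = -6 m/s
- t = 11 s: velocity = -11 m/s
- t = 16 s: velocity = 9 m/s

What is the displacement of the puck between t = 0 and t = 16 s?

-9.5 m

Displacement is the signed area under the v-t curve.
0–5 s: ½(8 + 1)(5) = 22.5 m
5–9 s: ½(1 + -6)(4) = -10 m
9–11 s: ½(-6 + -11)(2) = -17 m
11–16 s: ½(-11 + 9)(5) = -5 m
Net displacement = -9.5 m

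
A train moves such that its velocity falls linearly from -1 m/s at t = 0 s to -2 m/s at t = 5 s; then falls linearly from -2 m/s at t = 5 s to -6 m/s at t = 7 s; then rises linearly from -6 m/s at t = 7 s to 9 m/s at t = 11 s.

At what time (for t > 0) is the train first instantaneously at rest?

v changes sign on 7–11 s (from -6 to 9); the graph is linear there, so v = 0 at t = 7 + (6)·(11 − 7)/(9 − -6) = 8.6 s.

t = 8.6 s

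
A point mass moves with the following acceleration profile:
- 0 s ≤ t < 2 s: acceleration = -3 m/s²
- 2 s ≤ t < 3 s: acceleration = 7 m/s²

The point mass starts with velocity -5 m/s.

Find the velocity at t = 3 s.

-4 m/s

Δv equals the area under the a-t graph; then v = v₀ + Δv.
0–2 s: -3 × 2 = -6 m/s
2–3 s: 7 × 1 = 7 m/s
Δv = 1 m/s, so v(3) = -5 + (1) = -4 m/s.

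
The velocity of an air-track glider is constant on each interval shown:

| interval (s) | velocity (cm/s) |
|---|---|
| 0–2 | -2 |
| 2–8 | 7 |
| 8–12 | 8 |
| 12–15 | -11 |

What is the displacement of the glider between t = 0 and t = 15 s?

37 cm

Displacement is the signed area under the v-t curve.
0–2 s: -2 × 2 = -4 cm
2–8 s: 7 × 6 = 42 cm
8–12 s: 8 × 4 = 32 cm
12–15 s: -11 × 3 = -33 cm
Net displacement = 37 cm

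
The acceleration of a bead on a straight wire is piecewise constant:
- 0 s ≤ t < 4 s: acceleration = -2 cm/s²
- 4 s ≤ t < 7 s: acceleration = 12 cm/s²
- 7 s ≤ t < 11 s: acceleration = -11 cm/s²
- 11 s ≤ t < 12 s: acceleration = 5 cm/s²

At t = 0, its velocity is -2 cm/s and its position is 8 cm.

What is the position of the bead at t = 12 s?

8.5 cm

On each constant-a segment, Δv = aΔt and Δx = v₀Δt + ½aΔt²; chain segment to segment.
0–4 s: v starts -2 cm/s; Δx = -2·4 + ½·-2·4² = -24 cm; v ends -10 cm/s.
4–7 s: v starts -10 cm/s; Δx = -10·3 + ½·12·3² = 24 cm; v ends 26 cm/s.
7–11 s: v starts 26 cm/s; Δx = 26·4 + ½·-11·4² = 16 cm; v ends -18 cm/s.
11–12 s: v starts -18 cm/s; Δx = -18·1 + ½·5·1² = -15.5 cm; v ends -13 cm/s.
x(12) = 8 + Σ Δx = 8.5 cm.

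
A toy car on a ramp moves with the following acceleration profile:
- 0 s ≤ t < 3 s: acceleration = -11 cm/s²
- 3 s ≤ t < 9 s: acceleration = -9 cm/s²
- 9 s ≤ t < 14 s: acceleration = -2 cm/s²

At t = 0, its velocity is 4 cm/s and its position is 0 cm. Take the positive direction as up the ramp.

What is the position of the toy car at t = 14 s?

-813.5 cm

On each constant-a segment, Δv = aΔt and Δx = v₀Δt + ½aΔt²; chain segment to segment.
0–3 s: v starts 4 cm/s; Δx = 4·3 + ½·-11·3² = -37.5 cm; v ends -29 cm/s.
3–9 s: v starts -29 cm/s; Δx = -29·6 + ½·-9·6² = -336 cm; v ends -83 cm/s.
9–14 s: v starts -83 cm/s; Δx = -83·5 + ½·-2·5² = -440 cm; v ends -93 cm/s.
x(14) = 0 + Σ Δx = -813.5 cm.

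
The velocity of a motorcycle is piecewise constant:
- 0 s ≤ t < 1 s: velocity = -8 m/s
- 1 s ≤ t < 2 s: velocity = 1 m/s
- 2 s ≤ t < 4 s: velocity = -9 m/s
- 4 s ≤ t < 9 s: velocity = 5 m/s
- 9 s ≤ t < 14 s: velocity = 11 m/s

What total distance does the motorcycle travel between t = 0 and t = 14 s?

Distance (not displacement) is the total path length: add the absolute areas under v-t.
0–1 s: |-8| × 1 = 8 m
1–2 s: |1| × 1 = 1 m
2–4 s: |-9| × 2 = 18 m
4–9 s: |5| × 5 = 25 m
9–14 s: |11| × 5 = 55 m
Total distance = 107 m

107 m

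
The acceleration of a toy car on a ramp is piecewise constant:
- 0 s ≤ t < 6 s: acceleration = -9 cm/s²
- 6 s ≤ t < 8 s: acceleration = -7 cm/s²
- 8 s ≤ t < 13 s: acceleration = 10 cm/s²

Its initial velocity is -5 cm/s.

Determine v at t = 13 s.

-23 cm/s

Δv equals the area under the a-t graph; then v = v₀ + Δv.
0–6 s: -9 × 6 = -54 cm/s
6–8 s: -7 × 2 = -14 cm/s
8–13 s: 10 × 5 = 50 cm/s
Δv = -18 cm/s, so v(13) = -5 + (-18) = -23 cm/s.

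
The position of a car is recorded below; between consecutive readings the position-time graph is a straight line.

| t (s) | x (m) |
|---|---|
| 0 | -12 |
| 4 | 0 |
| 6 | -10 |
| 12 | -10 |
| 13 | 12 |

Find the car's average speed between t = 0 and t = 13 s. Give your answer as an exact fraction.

Average speed = (total path length)/(elapsed time); on a piecewise-linear x-t graph the path length is Σ|Δx|.
0–4 s: |Δx| = |0 − -12| = 12 m
4–6 s: |Δx| = |-10 − 0| = 10 m
6–12 s: |Δx| = |-10 − -10| = 0 m
12–13 s: |Δx| = |12 − -10| = 22 m
Total path = 44 m; average speed = 44/13 = 44/13 m/s.

44/13 m/s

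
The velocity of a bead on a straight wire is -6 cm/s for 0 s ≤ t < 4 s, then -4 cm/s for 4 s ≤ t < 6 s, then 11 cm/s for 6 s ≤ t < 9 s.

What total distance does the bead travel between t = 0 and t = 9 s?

65 cm

Total distance travelled is ∫|v| dt — sum the magnitudes of each area piece.
0–4 s: |-6| × 4 = 24 cm
4–6 s: |-4| × 2 = 8 cm
6–9 s: |11| × 3 = 33 cm
Total distance = 65 cm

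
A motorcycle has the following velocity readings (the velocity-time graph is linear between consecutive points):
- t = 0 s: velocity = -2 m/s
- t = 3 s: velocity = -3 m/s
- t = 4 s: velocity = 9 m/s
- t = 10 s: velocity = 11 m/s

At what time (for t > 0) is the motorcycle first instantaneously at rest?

t = 3.25 s

v changes sign on 3–4 s (from -3 to 9); the graph is linear there, so v = 0 at t = 3 + (3)·(4 − 3)/(9 − -3) = 3.25 s.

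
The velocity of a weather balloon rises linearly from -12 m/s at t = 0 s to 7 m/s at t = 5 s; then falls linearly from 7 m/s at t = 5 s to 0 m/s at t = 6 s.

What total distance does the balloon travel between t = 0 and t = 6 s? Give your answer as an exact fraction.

549/19 m

Distance (not displacement) is the total path length: add the absolute areas under v-t.
0–5 s: v = 0 at t = 60/19 s; triangle areas 360/19 + 245/38 = 965/38 m
5–6 s: |½(7 + 0)(1)| = 3.5 m
Total distance = 549/19 m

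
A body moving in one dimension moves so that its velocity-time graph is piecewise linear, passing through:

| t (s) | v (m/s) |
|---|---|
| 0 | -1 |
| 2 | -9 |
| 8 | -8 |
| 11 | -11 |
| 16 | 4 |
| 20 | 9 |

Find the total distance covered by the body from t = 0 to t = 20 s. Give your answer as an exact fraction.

Total distance travelled is ∫|v| dt — sum the magnitudes of each area piece.
0–2 s: |½(-1 + -9)(2)| = 10 m
2–8 s: |½(-9 + -8)(6)| = 51 m
8–11 s: |½(-8 + -11)(3)| = 28.5 m
11–16 s: v = 0 at t = 44/3 s; triangle areas 121/6 + 8/3 = 137/6 m
16–20 s: |½(4 + 9)(4)| = 26 m
Total distance = 415/3 m

415/3 m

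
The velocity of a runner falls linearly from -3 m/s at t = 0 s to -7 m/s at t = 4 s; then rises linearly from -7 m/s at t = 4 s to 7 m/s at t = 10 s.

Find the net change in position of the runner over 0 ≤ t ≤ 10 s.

-20 m

Net displacement equals the area under the velocity-time graph (areas below the axis count negative).
0–4 s: ½(-3 + -7)(4) = -20 m
4–10 s: ½(-7 + 7)(6) = 0 m
Net displacement = -20 m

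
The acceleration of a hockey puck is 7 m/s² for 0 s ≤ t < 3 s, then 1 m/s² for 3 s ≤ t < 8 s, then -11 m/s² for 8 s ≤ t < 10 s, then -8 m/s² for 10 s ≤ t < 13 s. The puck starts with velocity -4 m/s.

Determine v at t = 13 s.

-24 m/s

Δv equals the area under the a-t graph; then v = v₀ + Δv.
0–3 s: 7 × 3 = 21 m/s
3–8 s: 1 × 5 = 5 m/s
8–10 s: -11 × 2 = -22 m/s
10–13 s: -8 × 3 = -24 m/s
Δv = -20 m/s, so v(13) = -4 + (-20) = -24 m/s.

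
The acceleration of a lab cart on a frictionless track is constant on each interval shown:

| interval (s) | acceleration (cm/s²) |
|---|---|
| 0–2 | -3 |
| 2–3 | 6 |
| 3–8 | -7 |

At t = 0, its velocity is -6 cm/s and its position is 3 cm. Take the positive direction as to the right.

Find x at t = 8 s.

-141.5 cm

On each constant-a segment, Δv = aΔt and Δx = v₀Δt + ½aΔt²; chain segment to segment.
0–2 s: v starts -6 cm/s; Δx = -6·2 + ½·-3·2² = -18 cm; v ends -12 cm/s.
2–3 s: v starts -12 cm/s; Δx = -12·1 + ½·6·1² = -9 cm; v ends -6 cm/s.
3–8 s: v starts -6 cm/s; Δx = -6·5 + ½·-7·5² = -117.5 cm; v ends -41 cm/s.
x(8) = 3 + Σ Δx = -141.5 cm.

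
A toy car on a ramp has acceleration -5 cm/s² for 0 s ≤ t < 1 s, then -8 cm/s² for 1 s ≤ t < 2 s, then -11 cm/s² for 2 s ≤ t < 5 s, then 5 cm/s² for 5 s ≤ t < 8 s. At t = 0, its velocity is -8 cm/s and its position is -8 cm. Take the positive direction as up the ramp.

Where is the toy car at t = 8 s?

-287.5 cm

On each constant-a segment, Δv = aΔt and Δx = v₀Δt + ½aΔt²; chain segment to segment.
0–1 s: v starts -8 cm/s; Δx = -8·1 + ½·-5·1² = -10.5 cm; v ends -13 cm/s.
1–2 s: v starts -13 cm/s; Δx = -13·1 + ½·-8·1² = -17 cm; v ends -21 cm/s.
2–5 s: v starts -21 cm/s; Δx = -21·3 + ½·-11·3² = -112.5 cm; v ends -54 cm/s.
5–8 s: v starts -54 cm/s; Δx = -54·3 + ½·5·3² = -139.5 cm; v ends -39 cm/s.
x(8) = -8 + Σ Δx = -287.5 cm.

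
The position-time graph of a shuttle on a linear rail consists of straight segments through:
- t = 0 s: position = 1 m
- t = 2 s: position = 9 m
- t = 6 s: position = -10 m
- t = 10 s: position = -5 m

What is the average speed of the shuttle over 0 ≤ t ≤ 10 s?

3.2 m/s

Average speed = (total path length)/(elapsed time); on a piecewise-linear x-t graph the path length is Σ|Δx|.
0–2 s: |Δx| = |9 − 1| = 8 m
2–6 s: |Δx| = |-10 − 9| = 19 m
6–10 s: |Δx| = |-5 − -10| = 5 m
Total path = 32 m; average speed = 32/10 = 3.2 m/s.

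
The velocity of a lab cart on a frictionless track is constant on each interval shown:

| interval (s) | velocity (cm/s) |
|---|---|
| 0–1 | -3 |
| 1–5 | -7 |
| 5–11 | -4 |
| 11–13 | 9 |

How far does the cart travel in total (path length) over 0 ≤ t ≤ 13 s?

Distance (not displacement) is the total path length: add the absolute areas under v-t.
0–1 s: |-3| × 1 = 3 cm
1–5 s: |-7| × 4 = 28 cm
5–11 s: |-4| × 6 = 24 cm
11–13 s: |9| × 2 = 18 cm
Total distance = 73 cm

73 cm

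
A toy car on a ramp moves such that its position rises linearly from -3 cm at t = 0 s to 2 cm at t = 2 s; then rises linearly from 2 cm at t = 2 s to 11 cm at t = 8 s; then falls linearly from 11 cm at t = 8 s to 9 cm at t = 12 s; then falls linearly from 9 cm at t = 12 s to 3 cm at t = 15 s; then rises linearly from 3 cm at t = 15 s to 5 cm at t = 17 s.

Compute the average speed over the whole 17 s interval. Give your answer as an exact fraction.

24/17 cm/s

Average speed = (total path length)/(elapsed time); on a piecewise-linear x-t graph the path length is Σ|Δx|.
0–2 s: |Δx| = |2 − -3| = 5 cm
2–8 s: |Δx| = |11 − 2| = 9 cm
8–12 s: |Δx| = |9 − 11| = 2 cm
12–15 s: |Δx| = |3 − 9| = 6 cm
15–17 s: |Δx| = |5 − 3| = 2 cm
Total path = 24 cm; average speed = 24/17 = 24/17 cm/s.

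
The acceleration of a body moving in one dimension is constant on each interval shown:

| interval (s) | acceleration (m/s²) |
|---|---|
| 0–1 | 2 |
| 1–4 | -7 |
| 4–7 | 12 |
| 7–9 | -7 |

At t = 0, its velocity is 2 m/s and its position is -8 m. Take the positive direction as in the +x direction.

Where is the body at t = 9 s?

On each constant-a segment, Δv = aΔt and Δx = v₀Δt + ½aΔt²; chain segment to segment.
0–1 s: v starts 2 m/s; Δx = 2·1 + ½·2·1² = 3 m; v ends 4 m/s.
1–4 s: v starts 4 m/s; Δx = 4·3 + ½·-7·3² = -19.5 m; v ends -17 m/s.
4–7 s: v starts -17 m/s; Δx = -17·3 + ½·12·3² = 3 m; v ends 19 m/s.
7–9 s: v starts 19 m/s; Δx = 19·2 + ½·-7·2² = 24 m; v ends 5 m/s.
x(9) = -8 + Σ Δx = 2.5 m.

2.5 m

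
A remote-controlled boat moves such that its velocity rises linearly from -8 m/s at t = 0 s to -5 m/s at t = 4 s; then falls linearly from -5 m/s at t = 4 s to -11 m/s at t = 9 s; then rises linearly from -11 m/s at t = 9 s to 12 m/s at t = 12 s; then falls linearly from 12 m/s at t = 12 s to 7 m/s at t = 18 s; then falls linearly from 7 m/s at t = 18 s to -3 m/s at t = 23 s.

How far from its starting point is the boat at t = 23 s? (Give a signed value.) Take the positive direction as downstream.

Net displacement equals the area under the velocity-time graph (areas below the axis count negative).
0–4 s: ½(-8 + -5)(4) = -26 m
4–9 s: ½(-5 + -11)(5) = -40 m
9–12 s: ½(-11 + 12)(3) = 1.5 m
12–18 s: ½(12 + 7)(6) = 57 m
18–23 s: ½(7 + -3)(5) = 10 m
Net displacement = 2.5 m

2.5 m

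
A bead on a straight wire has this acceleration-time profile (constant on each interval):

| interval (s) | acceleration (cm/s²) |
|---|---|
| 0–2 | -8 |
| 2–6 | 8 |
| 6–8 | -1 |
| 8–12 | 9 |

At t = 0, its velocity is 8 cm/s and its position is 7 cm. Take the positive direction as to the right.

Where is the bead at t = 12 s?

245 cm

On each constant-a segment, Δv = aΔt and Δx = v₀Δt + ½aΔt²; chain segment to segment.
0–2 s: v starts 8 cm/s; Δx = 8·2 + ½·-8·2² = 0 cm; v ends -8 cm/s.
2–6 s: v starts -8 cm/s; Δx = -8·4 + ½·8·4² = 32 cm; v ends 24 cm/s.
6–8 s: v starts 24 cm/s; Δx = 24·2 + ½·-1·2² = 46 cm; v ends 22 cm/s.
8–12 s: v starts 22 cm/s; Δx = 22·4 + ½·9·4² = 160 cm; v ends 58 cm/s.
x(12) = 7 + Σ Δx = 245 cm.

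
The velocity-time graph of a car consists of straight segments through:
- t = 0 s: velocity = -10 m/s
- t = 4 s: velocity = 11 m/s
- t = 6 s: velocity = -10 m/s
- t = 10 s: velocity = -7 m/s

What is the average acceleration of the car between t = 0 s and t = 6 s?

0 m/s²

Average acceleration = Δv/Δt = (-10 − -10)/(6 − 0) = 0 m/s².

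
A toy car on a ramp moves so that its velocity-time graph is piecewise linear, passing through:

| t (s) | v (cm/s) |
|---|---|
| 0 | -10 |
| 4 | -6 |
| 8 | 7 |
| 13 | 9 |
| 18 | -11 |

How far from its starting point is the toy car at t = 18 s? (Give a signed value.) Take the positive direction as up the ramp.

Net displacement equals the area under the velocity-time graph (areas below the axis count negative).
0–4 s: ½(-10 + -6)(4) = -32 cm
4–8 s: ½(-6 + 7)(4) = 2 cm
8–13 s: ½(7 + 9)(5) = 40 cm
13–18 s: ½(9 + -11)(5) = -5 cm
Net displacement = 5 cm

5 cm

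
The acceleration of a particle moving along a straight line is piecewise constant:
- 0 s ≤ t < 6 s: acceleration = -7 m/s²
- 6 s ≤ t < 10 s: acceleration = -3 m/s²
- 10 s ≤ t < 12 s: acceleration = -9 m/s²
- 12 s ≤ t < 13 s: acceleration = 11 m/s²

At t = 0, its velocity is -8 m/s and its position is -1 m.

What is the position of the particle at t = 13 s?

-615.5 m

On each constant-a segment, Δv = aΔt and Δx = v₀Δt + ½aΔt²; chain segment to segment.
0–6 s: v starts -8 m/s; Δx = -8·6 + ½·-7·6² = -174 m; v ends -50 m/s.
6–10 s: v starts -50 m/s; Δx = -50·4 + ½·-3·4² = -224 m; v ends -62 m/s.
10–12 s: v starts -62 m/s; Δx = -62·2 + ½·-9·2² = -142 m; v ends -80 m/s.
12–13 s: v starts -80 m/s; Δx = -80·1 + ½·11·1² = -74.5 m; v ends -69 m/s.
x(13) = -1 + Σ Δx = -615.5 m.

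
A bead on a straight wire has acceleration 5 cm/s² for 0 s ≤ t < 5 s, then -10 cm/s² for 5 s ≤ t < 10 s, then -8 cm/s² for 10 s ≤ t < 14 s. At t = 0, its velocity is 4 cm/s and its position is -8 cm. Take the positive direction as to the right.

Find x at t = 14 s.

On each constant-a segment, Δv = aΔt and Δx = v₀Δt + ½aΔt²; chain segment to segment.
0–5 s: v starts 4 cm/s; Δx = 4·5 + ½·5·5² = 82.5 cm; v ends 29 cm/s.
5–10 s: v starts 29 cm/s; Δx = 29·5 + ½·-10·5² = 20 cm; v ends -21 cm/s.
10–14 s: v starts -21 cm/s; Δx = -21·4 + ½·-8·4² = -148 cm; v ends -53 cm/s.
x(14) = -8 + Σ Δx = -53.5 cm.

-53.5 cm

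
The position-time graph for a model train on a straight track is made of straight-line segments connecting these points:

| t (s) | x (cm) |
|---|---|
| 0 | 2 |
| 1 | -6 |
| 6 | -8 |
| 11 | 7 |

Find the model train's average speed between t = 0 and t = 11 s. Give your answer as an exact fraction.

25/11 cm/s

Average speed = (total path length)/(elapsed time); on a piecewise-linear x-t graph the path length is Σ|Δx|.
0–1 s: |Δx| = |-6 − 2| = 8 cm
1–6 s: |Δx| = |-8 − -6| = 2 cm
6–11 s: |Δx| = |7 − -8| = 15 cm
Total path = 25 cm; average speed = 25/11 = 25/11 cm/s.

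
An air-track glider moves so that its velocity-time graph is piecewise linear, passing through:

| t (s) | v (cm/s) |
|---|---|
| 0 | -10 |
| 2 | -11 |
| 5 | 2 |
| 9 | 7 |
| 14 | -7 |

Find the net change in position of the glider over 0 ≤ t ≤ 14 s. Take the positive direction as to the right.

Net displacement equals the area under the velocity-time graph (areas below the axis count negative).
0–2 s: ½(-10 + -11)(2) = -21 cm
2–5 s: ½(-11 + 2)(3) = -13.5 cm
5–9 s: ½(2 + 7)(4) = 18 cm
9–14 s: ½(7 + -7)(5) = 0 cm
Net displacement = -16.5 cm

-16.5 cm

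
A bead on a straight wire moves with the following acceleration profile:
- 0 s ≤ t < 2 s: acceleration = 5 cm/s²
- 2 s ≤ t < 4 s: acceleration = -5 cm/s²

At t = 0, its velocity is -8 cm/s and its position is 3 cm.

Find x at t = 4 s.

-9 cm

On each constant-a segment, Δv = aΔt and Δx = v₀Δt + ½aΔt²; chain segment to segment.
0–2 s: v starts -8 cm/s; Δx = -8·2 + ½·5·2² = -6 cm; v ends 2 cm/s.
2–4 s: v starts 2 cm/s; Δx = 2·2 + ½·-5·2² = -6 cm; v ends -8 cm/s.
x(4) = 3 + Σ Δx = -9 cm.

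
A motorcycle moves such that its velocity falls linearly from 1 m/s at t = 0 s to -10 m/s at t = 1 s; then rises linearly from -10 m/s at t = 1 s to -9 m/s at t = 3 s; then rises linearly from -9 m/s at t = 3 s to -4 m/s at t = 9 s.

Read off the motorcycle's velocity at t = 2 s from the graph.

-9.5 m/s

On 1–3 s the graph is linear from -10 to -9 m/s: v(2) = -10 + (-9 − -10)·(2 − 1)/(3 − 1) = -9.5 m/s.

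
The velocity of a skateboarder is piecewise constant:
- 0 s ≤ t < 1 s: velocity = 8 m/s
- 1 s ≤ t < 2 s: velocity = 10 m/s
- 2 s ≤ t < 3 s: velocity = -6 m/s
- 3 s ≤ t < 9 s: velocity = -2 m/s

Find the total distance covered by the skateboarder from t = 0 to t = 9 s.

36 m

Total distance travelled is ∫|v| dt — sum the magnitudes of each area piece.
0–1 s: |8| × 1 = 8 m
1–2 s: |10| × 1 = 10 m
2–3 s: |-6| × 1 = 6 m
3–9 s: |-2| × 6 = 12 m
Total distance = 36 m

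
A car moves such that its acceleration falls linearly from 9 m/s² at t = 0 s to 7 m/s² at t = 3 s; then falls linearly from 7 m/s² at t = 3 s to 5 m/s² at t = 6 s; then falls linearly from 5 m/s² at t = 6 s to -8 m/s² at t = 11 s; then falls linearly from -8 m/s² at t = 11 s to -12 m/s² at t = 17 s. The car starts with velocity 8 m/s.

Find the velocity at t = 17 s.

Δv equals the area under the a-t graph; then v = v₀ + Δv.
0–3 s: ½(9 + 7)(3) = 24 m/s
3–6 s: ½(7 + 5)(3) = 18 m/s
6–11 s: ½(5 + -8)(5) = -7.5 m/s
11–17 s: ½(-8 + -12)(6) = -60 m/s
Δv = -25.5 m/s, so v(17) = 8 + (-25.5) = -17.5 m/s.

-17.5 m/s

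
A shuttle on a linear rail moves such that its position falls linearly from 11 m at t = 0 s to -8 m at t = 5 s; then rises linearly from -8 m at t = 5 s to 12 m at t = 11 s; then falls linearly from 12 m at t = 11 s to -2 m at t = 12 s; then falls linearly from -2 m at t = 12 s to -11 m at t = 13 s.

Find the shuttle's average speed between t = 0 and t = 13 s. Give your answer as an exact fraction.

62/13 m/s

Average speed = (total path length)/(elapsed time); on a piecewise-linear x-t graph the path length is Σ|Δx|.
0–5 s: |Δx| = |-8 − 11| = 19 m
5–11 s: |Δx| = |12 − -8| = 20 m
11–12 s: |Δx| = |-2 − 12| = 14 m
12–13 s: |Δx| = |-11 − -2| = 9 m
Total path = 62 m; average speed = 62/13 = 62/13 m/s.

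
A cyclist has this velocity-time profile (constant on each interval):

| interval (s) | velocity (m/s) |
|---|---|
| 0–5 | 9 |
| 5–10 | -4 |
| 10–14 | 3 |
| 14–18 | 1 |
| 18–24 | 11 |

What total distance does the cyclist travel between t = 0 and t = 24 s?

147 m

Total distance travelled is ∫|v| dt — sum the magnitudes of each area piece.
0–5 s: |9| × 5 = 45 m
5–10 s: |-4| × 5 = 20 m
10–14 s: |3| × 4 = 12 m
14–18 s: |1| × 4 = 4 m
18–24 s: |11| × 6 = 66 m
Total distance = 147 m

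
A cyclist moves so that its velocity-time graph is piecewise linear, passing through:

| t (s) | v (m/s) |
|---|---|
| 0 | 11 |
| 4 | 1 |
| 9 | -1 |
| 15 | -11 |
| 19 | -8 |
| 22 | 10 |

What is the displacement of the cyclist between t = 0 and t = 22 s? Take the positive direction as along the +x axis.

Displacement is the signed area under the v-t curve.
0–4 s: ½(11 + 1)(4) = 24 m
4–9 s: ½(1 + -1)(5) = 0 m
9–15 s: ½(-1 + -11)(6) = -36 m
15–19 s: ½(-11 + -8)(4) = -38 m
19–22 s: ½(-8 + 10)(3) = 3 m
Net displacement = -47 m

-47 m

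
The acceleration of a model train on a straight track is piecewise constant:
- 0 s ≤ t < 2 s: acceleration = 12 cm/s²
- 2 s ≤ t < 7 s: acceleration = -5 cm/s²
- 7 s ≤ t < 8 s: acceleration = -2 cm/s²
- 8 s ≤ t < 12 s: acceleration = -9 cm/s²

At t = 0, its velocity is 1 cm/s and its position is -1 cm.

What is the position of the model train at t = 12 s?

6.5 cm

On each constant-a segment, Δv = aΔt and Δx = v₀Δt + ½aΔt²; chain segment to segment.
0–2 s: v starts 1 cm/s; Δx = 1·2 + ½·12·2² = 26 cm; v ends 25 cm/s.
2–7 s: v starts 25 cm/s; Δx = 25·5 + ½·-5·5² = 62.5 cm; v ends 0 cm/s.
7–8 s: v starts 0 cm/s; Δx = 0·1 + ½·-2·1² = -1 cm; v ends -2 cm/s.
8–12 s: v starts -2 cm/s; Δx = -2·4 + ½·-9·4² = -80 cm; v ends -38 cm/s.
x(12) = -1 + Σ Δx = 6.5 cm.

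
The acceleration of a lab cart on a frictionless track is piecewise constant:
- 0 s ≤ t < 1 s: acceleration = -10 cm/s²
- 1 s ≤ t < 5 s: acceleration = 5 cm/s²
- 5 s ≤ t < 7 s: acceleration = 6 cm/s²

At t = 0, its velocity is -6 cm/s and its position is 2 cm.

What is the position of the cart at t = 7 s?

-13 cm

On each constant-a segment, Δv = aΔt and Δx = v₀Δt + ½aΔt²; chain segment to segment.
0–1 s: v starts -6 cm/s; Δx = -6·1 + ½·-10·1² = -11 cm; v ends -16 cm/s.
1–5 s: v starts -16 cm/s; Δx = -16·4 + ½·5·4² = -24 cm; v ends 4 cm/s.
5–7 s: v starts 4 cm/s; Δx = 4·2 + ½·6·2² = 20 cm; v ends 16 cm/s.
x(7) = 2 + Σ Δx = -13 cm.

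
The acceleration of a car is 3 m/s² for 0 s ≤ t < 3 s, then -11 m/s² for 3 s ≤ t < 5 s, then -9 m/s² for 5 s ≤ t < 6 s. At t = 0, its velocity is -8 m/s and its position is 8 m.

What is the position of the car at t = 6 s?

On each constant-a segment, Δv = aΔt and Δx = v₀Δt + ½aΔt²; chain segment to segment.
0–3 s: v starts -8 m/s; Δx = -8·3 + ½·3·3² = -10.5 m; v ends 1 m/s.
3–5 s: v starts 1 m/s; Δx = 1·2 + ½·-11·2² = -20 m; v ends -21 m/s.
5–6 s: v starts -21 m/s; Δx = -21·1 + ½·-9·1² = -25.5 m; v ends -30 m/s.
x(6) = 8 + Σ Δx = -48 m.

-48 m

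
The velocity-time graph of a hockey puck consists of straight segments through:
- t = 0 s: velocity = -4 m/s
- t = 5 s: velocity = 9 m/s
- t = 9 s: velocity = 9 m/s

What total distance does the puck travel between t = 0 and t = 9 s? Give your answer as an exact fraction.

1421/26 m

Distance (not displacement) is the total path length: add the absolute areas under v-t.
0–5 s: v = 0 at t = 20/13 s; triangle areas 40/13 + 405/26 = 485/26 m
5–9 s: |9| × 4 = 36 m
Total distance = 1421/26 m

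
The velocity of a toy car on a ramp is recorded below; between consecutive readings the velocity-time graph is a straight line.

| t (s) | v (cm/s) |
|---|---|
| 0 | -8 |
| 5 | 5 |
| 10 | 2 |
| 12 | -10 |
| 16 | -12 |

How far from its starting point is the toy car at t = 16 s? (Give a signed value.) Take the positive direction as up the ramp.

-42 cm

Displacement is the signed area under the v-t curve.
0–5 s: ½(-8 + 5)(5) = -7.5 cm
5–10 s: ½(5 + 2)(5) = 17.5 cm
10–12 s: ½(2 + -10)(2) = -8 cm
12–16 s: ½(-10 + -12)(4) = -44 cm
Net displacement = -42 cm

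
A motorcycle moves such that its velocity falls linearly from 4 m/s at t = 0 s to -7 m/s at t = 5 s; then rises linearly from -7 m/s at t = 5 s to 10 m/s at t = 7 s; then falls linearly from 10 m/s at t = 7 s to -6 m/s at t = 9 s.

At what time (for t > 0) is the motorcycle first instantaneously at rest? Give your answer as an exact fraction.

t = 20/11 s

v changes sign on 0–5 s (from 4 to -7); the graph is linear there, so v = 0 at t = 0 + (-4)·(5 − 0)/(-7 − 4) = 20/11 s.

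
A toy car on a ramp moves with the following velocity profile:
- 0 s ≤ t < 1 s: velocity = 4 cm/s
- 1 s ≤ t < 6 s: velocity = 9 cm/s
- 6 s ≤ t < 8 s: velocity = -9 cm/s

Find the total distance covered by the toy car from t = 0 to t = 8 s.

67 cm

Total distance travelled is ∫|v| dt — sum the magnitudes of each area piece.
0–1 s: |4| × 1 = 4 cm
1–6 s: |9| × 5 = 45 cm
6–8 s: |-9| × 2 = 18 cm
Total distance = 67 cm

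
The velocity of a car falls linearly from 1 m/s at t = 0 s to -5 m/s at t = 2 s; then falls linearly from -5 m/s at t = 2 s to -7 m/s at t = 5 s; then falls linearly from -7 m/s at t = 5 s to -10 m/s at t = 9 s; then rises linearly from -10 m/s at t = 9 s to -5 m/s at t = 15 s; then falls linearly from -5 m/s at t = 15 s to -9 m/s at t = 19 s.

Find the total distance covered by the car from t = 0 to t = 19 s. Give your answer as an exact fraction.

388/3 m

Distance (not displacement) is the total path length: add the absolute areas under v-t.
0–2 s: v = 0 at t = 1/3 s; triangle areas 1/6 + 25/6 = 13/3 m
2–5 s: |½(-5 + -7)(3)| = 18 m
5–9 s: |½(-7 + -10)(4)| = 34 m
9–15 s: |½(-10 + -5)(6)| = 45 m
15–19 s: |½(-5 + -9)(4)| = 28 m
Total distance = 388/3 m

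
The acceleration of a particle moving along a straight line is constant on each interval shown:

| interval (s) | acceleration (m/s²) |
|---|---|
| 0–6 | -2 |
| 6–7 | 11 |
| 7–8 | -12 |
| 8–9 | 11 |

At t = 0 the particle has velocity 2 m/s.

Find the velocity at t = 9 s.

0 m/s

Δv equals the area under the a-t graph; then v = v₀ + Δv.
0–6 s: -2 × 6 = -12 m/s
6–7 s: 11 × 1 = 11 m/s
7–8 s: -12 × 1 = -12 m/s
8–9 s: 11 × 1 = 11 m/s
Δv = -2 m/s, so v(9) = 2 + (-2) = 0 m/s.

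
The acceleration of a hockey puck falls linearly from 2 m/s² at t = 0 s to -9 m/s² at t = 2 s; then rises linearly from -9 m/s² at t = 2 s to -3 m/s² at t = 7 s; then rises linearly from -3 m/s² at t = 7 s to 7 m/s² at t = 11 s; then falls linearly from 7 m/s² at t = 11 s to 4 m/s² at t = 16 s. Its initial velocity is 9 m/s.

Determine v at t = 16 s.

Δv equals the area under the a-t graph; then v = v₀ + Δv.
0–2 s: ½(2 + -9)(2) = -7 m/s
2–7 s: ½(-9 + -3)(5) = -30 m/s
7–11 s: ½(-3 + 7)(4) = 8 m/s
11–16 s: ½(7 + 4)(5) = 27.5 m/s
Δv = -1.5 m/s, so v(16) = 9 + (-1.5) = 7.5 m/s.

7.5 m/s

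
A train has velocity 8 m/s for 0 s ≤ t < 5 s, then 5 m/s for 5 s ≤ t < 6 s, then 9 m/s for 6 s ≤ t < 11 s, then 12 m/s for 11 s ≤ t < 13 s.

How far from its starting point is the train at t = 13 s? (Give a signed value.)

114 m

Net displacement equals the area under the velocity-time graph (areas below the axis count negative).
0–5 s: 8 × 5 = 40 m
5–6 s: 5 × 1 = 5 m
6–11 s: 9 × 5 = 45 m
11–13 s: 12 × 2 = 24 m
Net displacement = 114 m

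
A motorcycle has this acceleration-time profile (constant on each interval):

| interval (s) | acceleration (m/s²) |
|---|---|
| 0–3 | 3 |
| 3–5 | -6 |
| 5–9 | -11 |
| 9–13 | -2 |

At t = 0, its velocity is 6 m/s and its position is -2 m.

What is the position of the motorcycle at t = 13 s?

-208.5 m

On each constant-a segment, Δv = aΔt and Δx = v₀Δt + ½aΔt²; chain segment to segment.
0–3 s: v starts 6 m/s; Δx = 6·3 + ½·3·3² = 31.5 m; v ends 15 m/s.
3–5 s: v starts 15 m/s; Δx = 15·2 + ½·-6·2² = 18 m; v ends 3 m/s.
5–9 s: v starts 3 m/s; Δx = 3·4 + ½·-11·4² = -76 m; v ends -41 m/s.
9–13 s: v starts -41 m/s; Δx = -41·4 + ½·-2·4² = -180 m; v ends -49 m/s.
x(13) = -2 + Σ Δx = -208.5 m.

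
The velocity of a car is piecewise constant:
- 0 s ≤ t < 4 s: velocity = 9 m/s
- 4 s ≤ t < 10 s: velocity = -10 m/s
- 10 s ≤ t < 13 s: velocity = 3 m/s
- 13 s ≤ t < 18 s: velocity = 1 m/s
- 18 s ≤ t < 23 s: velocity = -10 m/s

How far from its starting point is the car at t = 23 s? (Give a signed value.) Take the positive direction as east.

Displacement is the signed area under the v-t curve.
0–4 s: 9 × 4 = 36 m
4–10 s: -10 × 6 = -60 m
10–13 s: 3 × 3 = 9 m
13–18 s: 1 × 5 = 5 m
18–23 s: -10 × 5 = -50 m
Net displacement = -60 m

-60 m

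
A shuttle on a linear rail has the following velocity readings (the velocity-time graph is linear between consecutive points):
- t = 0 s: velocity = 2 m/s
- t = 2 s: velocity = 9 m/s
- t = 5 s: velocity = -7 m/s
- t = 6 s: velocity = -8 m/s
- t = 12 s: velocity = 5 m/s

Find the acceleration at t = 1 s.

3.5 m/s²

Acceleration is the slope of the v-t graph on 0–2 s: (9 − 2)/(2 − 0) = 3.5 m/s².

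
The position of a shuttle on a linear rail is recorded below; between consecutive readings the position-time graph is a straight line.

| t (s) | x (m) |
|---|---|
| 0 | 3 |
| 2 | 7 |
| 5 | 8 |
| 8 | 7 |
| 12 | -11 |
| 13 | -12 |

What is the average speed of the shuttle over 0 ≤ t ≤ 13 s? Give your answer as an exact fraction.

Average speed = (total path length)/(elapsed time); on a piecewise-linear x-t graph the path length is Σ|Δx|.
0–2 s: |Δx| = |7 − 3| = 4 m
2–5 s: |Δx| = |8 − 7| = 1 m
5–8 s: |Δx| = |7 − 8| = 1 m
8–12 s: |Δx| = |-11 − 7| = 18 m
12–13 s: |Δx| = |-12 − -11| = 1 m
Total path = 25 m; average speed = 25/13 = 25/13 m/s.

25/13 m/s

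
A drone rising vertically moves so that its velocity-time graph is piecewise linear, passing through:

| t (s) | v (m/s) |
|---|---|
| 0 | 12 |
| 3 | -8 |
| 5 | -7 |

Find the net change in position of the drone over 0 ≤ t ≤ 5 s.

Net displacement equals the area under the velocity-time graph (areas below the axis count negative).
0–3 s: ½(12 + -8)(3) = 6 m
3–5 s: ½(-8 + -7)(2) = -15 m
Net displacement = -9 m

-9 m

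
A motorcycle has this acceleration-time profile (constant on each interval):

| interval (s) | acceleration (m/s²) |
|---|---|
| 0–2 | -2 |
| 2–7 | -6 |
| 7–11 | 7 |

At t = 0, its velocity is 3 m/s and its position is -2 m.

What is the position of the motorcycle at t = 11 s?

On each constant-a segment, Δv = aΔt and Δx = v₀Δt + ½aΔt²; chain segment to segment.
0–2 s: v starts 3 m/s; Δx = 3·2 + ½·-2·2² = 2 m; v ends -1 m/s.
2–7 s: v starts -1 m/s; Δx = -1·5 + ½·-6·5² = -80 m; v ends -31 m/s.
7–11 s: v starts -31 m/s; Δx = -31·4 + ½·7·4² = -68 m; v ends -3 m/s.
x(11) = -2 + Σ Δx = -148 m.

-148 m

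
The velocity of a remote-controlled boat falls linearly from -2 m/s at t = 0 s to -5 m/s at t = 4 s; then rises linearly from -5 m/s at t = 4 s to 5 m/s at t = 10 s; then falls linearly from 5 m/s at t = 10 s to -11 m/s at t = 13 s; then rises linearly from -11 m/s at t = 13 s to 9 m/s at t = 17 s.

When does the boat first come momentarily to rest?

v changes sign on 4–10 s (from -5 to 5); the graph is linear there, so v = 0 at t = 4 + (5)·(10 − 4)/(5 − -5) = 7 s.

t = 7 s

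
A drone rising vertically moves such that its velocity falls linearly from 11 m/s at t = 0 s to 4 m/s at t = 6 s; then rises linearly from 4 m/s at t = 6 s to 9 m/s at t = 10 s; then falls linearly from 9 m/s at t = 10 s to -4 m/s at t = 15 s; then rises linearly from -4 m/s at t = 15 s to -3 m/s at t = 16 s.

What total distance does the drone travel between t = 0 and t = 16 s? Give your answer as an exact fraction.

1211/13 m

Distance (not displacement) is the total path length: add the absolute areas under v-t.
0–6 s: |½(11 + 4)(6)| = 45 m
6–10 s: |½(4 + 9)(4)| = 26 m
10–15 s: v = 0 at t = 175/13 s; triangle areas 405/26 + 40/13 = 485/26 m
15–16 s: |½(-4 + -3)(1)| = 3.5 m
Total distance = 1211/13 m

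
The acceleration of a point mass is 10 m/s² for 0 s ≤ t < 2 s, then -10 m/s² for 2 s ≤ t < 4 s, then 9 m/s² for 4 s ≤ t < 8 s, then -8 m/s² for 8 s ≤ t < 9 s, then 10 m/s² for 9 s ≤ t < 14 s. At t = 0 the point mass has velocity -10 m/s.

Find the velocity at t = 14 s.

68 m/s

Δv equals the area under the a-t graph; then v = v₀ + Δv.
0–2 s: 10 × 2 = 20 m/s
2–4 s: -10 × 2 = -20 m/s
4–8 s: 9 × 4 = 36 m/s
8–9 s: -8 × 1 = -8 m/s
9–14 s: 10 × 5 = 50 m/s
Δv = 78 m/s, so v(14) = -10 + (78) = 68 m/s.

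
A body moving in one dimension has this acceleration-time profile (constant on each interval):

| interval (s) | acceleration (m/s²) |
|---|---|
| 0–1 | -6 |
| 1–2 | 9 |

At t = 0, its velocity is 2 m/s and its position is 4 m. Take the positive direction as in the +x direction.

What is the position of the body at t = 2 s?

3.5 m

On each constant-a segment, Δv = aΔt and Δx = v₀Δt + ½aΔt²; chain segment to segment.
0–1 s: v starts 2 m/s; Δx = 2·1 + ½·-6·1² = -1 m; v ends -4 m/s.
1–2 s: v starts -4 m/s; Δx = -4·1 + ½·9·1² = 0.5 m; v ends 5 m/s.
x(2) = 4 + Σ Δx = 3.5 m.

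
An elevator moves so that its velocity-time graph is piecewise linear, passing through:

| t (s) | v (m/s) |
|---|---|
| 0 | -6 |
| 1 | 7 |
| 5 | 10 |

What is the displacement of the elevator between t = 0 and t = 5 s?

Net displacement equals the area under the velocity-time graph (areas below the axis count negative).
0–1 s: ½(-6 + 7)(1) = 0.5 m
1–5 s: ½(7 + 10)(4) = 34 m
Net displacement = 34.5 m

34.5 m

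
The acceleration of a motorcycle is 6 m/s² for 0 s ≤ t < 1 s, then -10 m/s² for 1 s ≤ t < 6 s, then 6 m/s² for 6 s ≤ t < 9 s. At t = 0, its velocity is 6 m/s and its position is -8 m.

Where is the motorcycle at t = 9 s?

On each constant-a segment, Δv = aΔt and Δx = v₀Δt + ½aΔt²; chain segment to segment.
0–1 s: v starts 6 m/s; Δx = 6·1 + ½·6·1² = 9 m; v ends 12 m/s.
1–6 s: v starts 12 m/s; Δx = 12·5 + ½·-10·5² = -65 m; v ends -38 m/s.
6–9 s: v starts -38 m/s; Δx = -38·3 + ½·6·3² = -87 m; v ends -20 m/s.
x(9) = -8 + Σ Δx = -151 m.

-151 m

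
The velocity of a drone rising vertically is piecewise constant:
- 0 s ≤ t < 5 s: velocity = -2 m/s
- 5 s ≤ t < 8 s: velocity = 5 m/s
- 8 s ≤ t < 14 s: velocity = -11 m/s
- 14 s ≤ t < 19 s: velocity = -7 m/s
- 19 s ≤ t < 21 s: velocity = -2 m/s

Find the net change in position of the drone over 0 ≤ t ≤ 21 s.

Net displacement equals the area under the velocity-time graph (areas below the axis count negative).
0–5 s: -2 × 5 = -10 m
5–8 s: 5 × 3 = 15 m
8–14 s: -11 × 6 = -66 m
14–19 s: -7 × 5 = -35 m
19–21 s: -2 × 2 = -4 m
Net displacement = -100 m

-100 m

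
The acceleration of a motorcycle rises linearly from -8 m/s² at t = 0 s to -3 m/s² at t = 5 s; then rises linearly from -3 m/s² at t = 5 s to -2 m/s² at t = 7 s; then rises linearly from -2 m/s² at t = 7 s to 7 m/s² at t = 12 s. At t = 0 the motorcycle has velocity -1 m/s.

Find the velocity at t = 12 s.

-21 m/s

Δv equals the area under the a-t graph; then v = v₀ + Δv.
0–5 s: ½(-8 + -3)(5) = -27.5 m/s
5–7 s: ½(-3 + -2)(2) = -5 m/s
7–12 s: ½(-2 + 7)(5) = 12.5 m/s
Δv = -20 m/s, so v(12) = -1 + (-20) = -21 m/s.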